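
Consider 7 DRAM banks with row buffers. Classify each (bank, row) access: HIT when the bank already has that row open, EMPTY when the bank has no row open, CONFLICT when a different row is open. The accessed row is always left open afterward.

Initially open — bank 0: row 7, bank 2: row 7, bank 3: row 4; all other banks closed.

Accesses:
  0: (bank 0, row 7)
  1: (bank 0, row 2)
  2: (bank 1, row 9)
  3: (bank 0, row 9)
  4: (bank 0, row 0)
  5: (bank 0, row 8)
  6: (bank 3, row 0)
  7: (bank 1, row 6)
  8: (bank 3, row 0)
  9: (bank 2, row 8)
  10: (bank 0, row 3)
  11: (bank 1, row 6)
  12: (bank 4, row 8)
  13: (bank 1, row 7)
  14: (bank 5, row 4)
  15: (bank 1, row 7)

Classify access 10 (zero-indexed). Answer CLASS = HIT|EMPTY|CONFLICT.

CLASS = CONFLICT

0: bank 0 row 7 — prev 7 → HIT
1: bank 0 row 2 — prev 7 → CONFLICT
2: bank 1 row 9 — prev None → EMPTY
3: bank 0 row 9 — prev 2 → CONFLICT
4: bank 0 row 0 — prev 9 → CONFLICT
5: bank 0 row 8 — prev 0 → CONFLICT
6: bank 3 row 0 — prev 4 → CONFLICT
7: bank 1 row 6 — prev 9 → CONFLICT
8: bank 3 row 0 — prev 0 → HIT
9: bank 2 row 8 — prev 7 → CONFLICT
10: bank 0 row 3 — prev 8 → CONFLICT
11: bank 1 row 6 — prev 6 → HIT
12: bank 4 row 8 — prev None → EMPTY
13: bank 1 row 7 — prev 6 → CONFLICT
14: bank 5 row 4 — prev None → EMPTY
15: bank 1 row 7 — prev 7 → HIT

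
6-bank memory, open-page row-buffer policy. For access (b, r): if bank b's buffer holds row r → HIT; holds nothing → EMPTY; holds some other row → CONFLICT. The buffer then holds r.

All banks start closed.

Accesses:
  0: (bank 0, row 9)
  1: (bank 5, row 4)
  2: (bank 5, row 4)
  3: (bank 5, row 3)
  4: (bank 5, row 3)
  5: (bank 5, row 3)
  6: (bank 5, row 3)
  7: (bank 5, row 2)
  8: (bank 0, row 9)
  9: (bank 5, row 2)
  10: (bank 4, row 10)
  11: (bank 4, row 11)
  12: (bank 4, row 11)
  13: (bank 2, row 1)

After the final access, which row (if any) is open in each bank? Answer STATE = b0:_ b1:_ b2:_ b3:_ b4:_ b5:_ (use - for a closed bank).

STATE = b0:9 b1:- b2:1 b3:- b4:11 b5:2

  [0] b0 r9: no row ⇒ E
  [1] b5 r4: no row ⇒ E
  [2] b5 r4: had r4 ⇒ H
  [3] b5 r3: had r4 ⇒ C
  [4] b5 r3: had r3 ⇒ H
  [5] b5 r3: had r3 ⇒ H
  [6] b5 r3: had r3 ⇒ H
  [7] b5 r2: had r3 ⇒ C
  [8] b0 r9: had r9 ⇒ H
  [9] b5 r2: had r2 ⇒ H
  [10] b4 r10: no row ⇒ E
  [11] b4 r11: had r10 ⇒ C
  [12] b4 r11: had r11 ⇒ H
  [13] b2 r1: no row ⇒ E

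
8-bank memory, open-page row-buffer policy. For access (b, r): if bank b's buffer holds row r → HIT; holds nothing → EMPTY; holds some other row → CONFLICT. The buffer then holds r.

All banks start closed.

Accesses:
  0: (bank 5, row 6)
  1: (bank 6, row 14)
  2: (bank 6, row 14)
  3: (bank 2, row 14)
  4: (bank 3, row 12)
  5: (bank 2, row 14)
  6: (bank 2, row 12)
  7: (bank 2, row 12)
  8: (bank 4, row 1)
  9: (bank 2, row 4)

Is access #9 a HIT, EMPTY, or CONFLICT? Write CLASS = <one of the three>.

CLASS = CONFLICT

#0 (5,6) E
#1 (6,14) E
#2 (6,14) H  (was 14)
#3 (2,14) E
#4 (3,12) E
#5 (2,14) H  (was 14)
#6 (2,12) C  (was 14)
#7 (2,12) H  (was 12)
#8 (4,1) E
#9 (2,4) C  (was 12)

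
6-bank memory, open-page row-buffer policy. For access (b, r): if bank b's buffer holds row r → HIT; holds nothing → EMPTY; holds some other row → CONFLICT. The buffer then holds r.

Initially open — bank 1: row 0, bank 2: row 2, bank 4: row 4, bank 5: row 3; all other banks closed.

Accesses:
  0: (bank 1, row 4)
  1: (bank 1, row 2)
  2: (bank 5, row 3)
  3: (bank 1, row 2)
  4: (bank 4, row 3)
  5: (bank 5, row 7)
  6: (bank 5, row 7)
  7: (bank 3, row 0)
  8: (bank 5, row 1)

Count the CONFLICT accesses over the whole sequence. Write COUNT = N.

  [0] b1 r4: had r0 ⇒ C
  [1] b1 r2: had r4 ⇒ C
  [2] b5 r3: had r3 ⇒ H
  [3] b1 r2: had r2 ⇒ H
  [4] b4 r3: had r4 ⇒ C
  [5] b5 r7: had r3 ⇒ C
  [6] b5 r7: had r7 ⇒ H
  [7] b3 r0: no row ⇒ E
  [8] b5 r1: had r7 ⇒ C

COUNT = 5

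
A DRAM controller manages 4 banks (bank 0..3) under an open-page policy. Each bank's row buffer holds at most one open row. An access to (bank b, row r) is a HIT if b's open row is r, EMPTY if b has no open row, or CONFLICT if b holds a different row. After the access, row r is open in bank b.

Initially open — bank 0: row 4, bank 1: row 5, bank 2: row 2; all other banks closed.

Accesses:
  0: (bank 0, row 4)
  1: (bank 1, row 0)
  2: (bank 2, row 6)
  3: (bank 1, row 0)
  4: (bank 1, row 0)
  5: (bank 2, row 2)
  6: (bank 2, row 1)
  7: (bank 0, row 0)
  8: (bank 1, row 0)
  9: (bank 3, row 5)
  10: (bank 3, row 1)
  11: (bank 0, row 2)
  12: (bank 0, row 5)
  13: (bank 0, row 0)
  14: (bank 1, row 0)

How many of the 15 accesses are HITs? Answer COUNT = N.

COUNT = 5

  [0] b0 r4: had r4 ⇒ H
  [1] b1 r0: had r5 ⇒ C
  [2] b2 r6: had r2 ⇒ C
  [3] b1 r0: had r0 ⇒ H
  [4] b1 r0: had r0 ⇒ H
  [5] b2 r2: had r6 ⇒ C
  [6] b2 r1: had r2 ⇒ C
  [7] b0 r0: had r4 ⇒ C
  [8] b1 r0: had r0 ⇒ H
  [9] b3 r5: no row ⇒ E
  [10] b3 r1: had r5 ⇒ C
  [11] b0 r2: had r0 ⇒ C
  [12] b0 r5: had r2 ⇒ C
  [13] b0 r0: had r5 ⇒ C
  [14] b1 r0: had r0 ⇒ H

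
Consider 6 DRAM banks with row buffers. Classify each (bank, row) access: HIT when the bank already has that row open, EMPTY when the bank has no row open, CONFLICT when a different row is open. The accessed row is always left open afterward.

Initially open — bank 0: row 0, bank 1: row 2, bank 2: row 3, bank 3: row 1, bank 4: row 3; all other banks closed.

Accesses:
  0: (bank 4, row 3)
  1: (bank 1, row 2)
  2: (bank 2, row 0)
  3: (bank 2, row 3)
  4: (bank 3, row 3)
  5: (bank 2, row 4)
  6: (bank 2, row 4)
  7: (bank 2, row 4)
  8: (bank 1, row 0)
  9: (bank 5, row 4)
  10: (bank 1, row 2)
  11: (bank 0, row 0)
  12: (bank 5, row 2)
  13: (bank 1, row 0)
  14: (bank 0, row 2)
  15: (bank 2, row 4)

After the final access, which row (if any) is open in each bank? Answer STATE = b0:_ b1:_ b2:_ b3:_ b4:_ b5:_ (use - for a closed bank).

#0 (4,3) H  (was 3)
#1 (1,2) H  (was 2)
#2 (2,0) C  (was 3)
#3 (2,3) C  (was 0)
#4 (3,3) C  (was 1)
#5 (2,4) C  (was 3)
#6 (2,4) H  (was 4)
#7 (2,4) H  (was 4)
#8 (1,0) C  (was 2)
#9 (5,4) E
#10 (1,2) C  (was 0)
#11 (0,0) H  (was 0)
#12 (5,2) C  (was 4)
#13 (1,0) C  (was 2)
#14 (0,2) C  (was 0)
#15 (2,4) H  (was 4)

STATE = b0:2 b1:0 b2:4 b3:3 b4:3 b5:2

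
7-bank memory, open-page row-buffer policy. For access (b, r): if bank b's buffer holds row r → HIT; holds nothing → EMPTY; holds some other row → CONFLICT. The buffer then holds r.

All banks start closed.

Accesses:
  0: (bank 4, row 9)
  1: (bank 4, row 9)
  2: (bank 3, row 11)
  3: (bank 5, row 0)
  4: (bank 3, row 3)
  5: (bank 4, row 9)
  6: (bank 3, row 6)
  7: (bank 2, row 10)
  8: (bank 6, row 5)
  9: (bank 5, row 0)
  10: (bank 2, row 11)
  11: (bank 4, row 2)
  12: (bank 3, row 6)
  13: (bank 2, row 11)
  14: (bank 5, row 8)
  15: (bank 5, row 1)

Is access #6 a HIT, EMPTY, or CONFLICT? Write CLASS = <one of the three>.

CLASS = CONFLICT

0: bank 4 row 9 — prev None → EMPTY
1: bank 4 row 9 — prev 9 → HIT
2: bank 3 row 11 — prev None → EMPTY
3: bank 5 row 0 — prev None → EMPTY
4: bank 3 row 3 — prev 11 → CONFLICT
5: bank 4 row 9 — prev 9 → HIT
6: bank 3 row 6 — prev 3 → CONFLICT
7: bank 2 row 10 — prev None → EMPTY
8: bank 6 row 5 — prev None → EMPTY
9: bank 5 row 0 — prev 0 → HIT
10: bank 2 row 11 — prev 10 → CONFLICT
11: bank 4 row 2 — prev 9 → CONFLICT
12: bank 3 row 6 — prev 6 → HIT
13: bank 2 row 11 — prev 11 → HIT
14: bank 5 row 8 — prev 0 → CONFLICT
15: bank 5 row 1 — prev 8 → CONFLICT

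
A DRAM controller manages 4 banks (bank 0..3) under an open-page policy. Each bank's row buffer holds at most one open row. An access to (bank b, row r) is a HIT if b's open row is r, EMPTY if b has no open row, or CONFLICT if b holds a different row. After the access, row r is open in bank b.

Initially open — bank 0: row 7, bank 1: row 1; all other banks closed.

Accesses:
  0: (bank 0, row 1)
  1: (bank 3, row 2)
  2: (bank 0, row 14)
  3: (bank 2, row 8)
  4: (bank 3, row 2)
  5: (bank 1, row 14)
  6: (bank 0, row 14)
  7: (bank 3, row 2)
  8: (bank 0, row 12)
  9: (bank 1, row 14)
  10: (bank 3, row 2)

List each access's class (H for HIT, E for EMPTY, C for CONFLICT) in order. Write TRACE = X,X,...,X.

0: bank 0 row 1 — prev 7 → CONFLICT
1: bank 3 row 2 — prev None → EMPTY
2: bank 0 row 14 — prev 1 → CONFLICT
3: bank 2 row 8 — prev None → EMPTY
4: bank 3 row 2 — prev 2 → HIT
5: bank 1 row 14 — prev 1 → CONFLICT
6: bank 0 row 14 — prev 14 → HIT
7: bank 3 row 2 — prev 2 → HIT
8: bank 0 row 12 — prev 14 → CONFLICT
9: bank 1 row 14 — prev 14 → HIT
10: bank 3 row 2 — prev 2 → HIT

TRACE = C,E,C,E,H,C,H,H,C,H,H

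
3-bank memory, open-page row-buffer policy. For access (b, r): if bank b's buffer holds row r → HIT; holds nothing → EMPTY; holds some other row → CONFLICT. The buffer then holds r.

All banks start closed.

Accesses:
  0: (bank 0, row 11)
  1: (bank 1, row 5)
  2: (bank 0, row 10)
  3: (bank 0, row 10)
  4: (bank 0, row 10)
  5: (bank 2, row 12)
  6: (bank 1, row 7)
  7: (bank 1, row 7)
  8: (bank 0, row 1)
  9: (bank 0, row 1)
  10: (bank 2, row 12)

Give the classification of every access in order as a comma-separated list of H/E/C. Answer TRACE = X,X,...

TRACE = E,E,C,H,H,E,C,H,C,H,H

0: bank 0 row 11 — prev None → EMPTY
1: bank 1 row 5 — prev None → EMPTY
2: bank 0 row 10 — prev 11 → CONFLICT
3: bank 0 row 10 — prev 10 → HIT
4: bank 0 row 10 — prev 10 → HIT
5: bank 2 row 12 — prev None → EMPTY
6: bank 1 row 7 — prev 5 → CONFLICT
7: bank 1 row 7 — prev 7 → HIT
8: bank 0 row 1 — prev 10 → CONFLICT
9: bank 0 row 1 — prev 1 → HIT
10: bank 2 row 12 — prev 12 → HIT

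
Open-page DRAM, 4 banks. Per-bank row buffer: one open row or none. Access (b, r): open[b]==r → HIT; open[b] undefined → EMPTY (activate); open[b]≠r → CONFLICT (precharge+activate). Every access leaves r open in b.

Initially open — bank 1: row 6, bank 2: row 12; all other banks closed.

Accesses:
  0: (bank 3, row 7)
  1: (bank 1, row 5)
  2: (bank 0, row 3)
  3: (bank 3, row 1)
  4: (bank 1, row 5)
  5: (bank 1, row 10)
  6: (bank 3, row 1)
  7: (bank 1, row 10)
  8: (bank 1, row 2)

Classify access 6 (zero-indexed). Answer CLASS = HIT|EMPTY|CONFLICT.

CLASS = HIT

  [0] b3 r7: no row ⇒ E
  [1] b1 r5: had r6 ⇒ C
  [2] b0 r3: no row ⇒ E
  [3] b3 r1: had r7 ⇒ C
  [4] b1 r5: had r5 ⇒ H
  [5] b1 r10: had r5 ⇒ C
  [6] b3 r1: had r1 ⇒ H
  [7] b1 r10: had r10 ⇒ H
  [8] b1 r2: had r10 ⇒ C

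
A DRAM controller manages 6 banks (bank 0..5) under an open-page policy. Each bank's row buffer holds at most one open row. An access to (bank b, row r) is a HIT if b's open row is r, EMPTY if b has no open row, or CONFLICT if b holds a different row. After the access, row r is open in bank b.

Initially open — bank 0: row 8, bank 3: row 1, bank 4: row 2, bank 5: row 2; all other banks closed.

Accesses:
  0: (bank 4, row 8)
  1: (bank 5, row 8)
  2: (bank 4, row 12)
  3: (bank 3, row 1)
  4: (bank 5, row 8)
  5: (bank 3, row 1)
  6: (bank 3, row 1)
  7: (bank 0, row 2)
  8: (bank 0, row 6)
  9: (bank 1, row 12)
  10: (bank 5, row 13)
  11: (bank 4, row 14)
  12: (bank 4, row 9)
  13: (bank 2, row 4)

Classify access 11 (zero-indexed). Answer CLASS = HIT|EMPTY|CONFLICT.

CLASS = CONFLICT

#0 (4,8) C  (was 2)
#1 (5,8) C  (was 2)
#2 (4,12) C  (was 8)
#3 (3,1) H  (was 1)
#4 (5,8) H  (was 8)
#5 (3,1) H  (was 1)
#6 (3,1) H  (was 1)
#7 (0,2) C  (was 8)
#8 (0,6) C  (was 2)
#9 (1,12) E
#10 (5,13) C  (was 8)
#11 (4,14) C  (was 12)
#12 (4,9) C  (was 14)
#13 (2,4) E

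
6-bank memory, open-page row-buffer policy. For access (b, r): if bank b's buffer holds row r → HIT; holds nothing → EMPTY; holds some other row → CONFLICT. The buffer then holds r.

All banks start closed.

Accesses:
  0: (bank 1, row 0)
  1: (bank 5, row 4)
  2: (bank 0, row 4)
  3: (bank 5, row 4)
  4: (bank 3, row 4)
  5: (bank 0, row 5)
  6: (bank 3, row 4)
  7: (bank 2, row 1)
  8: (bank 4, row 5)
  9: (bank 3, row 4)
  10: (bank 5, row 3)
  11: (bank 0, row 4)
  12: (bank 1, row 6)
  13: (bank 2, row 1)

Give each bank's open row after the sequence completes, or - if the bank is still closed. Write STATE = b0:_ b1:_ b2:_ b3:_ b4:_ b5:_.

STATE = b0:4 b1:6 b2:1 b3:4 b4:5 b5:3

  [0] b1 r0: no row ⇒ E
  [1] b5 r4: no row ⇒ E
  [2] b0 r4: no row ⇒ E
  [3] b5 r4: had r4 ⇒ H
  [4] b3 r4: no row ⇒ E
  [5] b0 r5: had r4 ⇒ C
  [6] b3 r4: had r4 ⇒ H
  [7] b2 r1: no row ⇒ E
  [8] b4 r5: no row ⇒ E
  [9] b3 r4: had r4 ⇒ H
  [10] b5 r3: had r4 ⇒ C
  [11] b0 r4: had r5 ⇒ C
  [12] b1 r6: had r0 ⇒ C
  [13] b2 r1: had r1 ⇒ H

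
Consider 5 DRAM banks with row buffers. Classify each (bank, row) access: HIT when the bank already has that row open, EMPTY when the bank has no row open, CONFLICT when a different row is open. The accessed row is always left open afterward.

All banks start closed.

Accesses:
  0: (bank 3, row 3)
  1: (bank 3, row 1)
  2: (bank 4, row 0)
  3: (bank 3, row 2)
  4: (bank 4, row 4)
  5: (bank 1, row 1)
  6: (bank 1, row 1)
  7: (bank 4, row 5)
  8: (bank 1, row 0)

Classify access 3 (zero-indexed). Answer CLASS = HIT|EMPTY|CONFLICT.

0: bank 3 row 3 — prev None → EMPTY
1: bank 3 row 1 — prev 3 → CONFLICT
2: bank 4 row 0 — prev None → EMPTY
3: bank 3 row 2 — prev 1 → CONFLICT
4: bank 4 row 4 — prev 0 → CONFLICT
5: bank 1 row 1 — prev None → EMPTY
6: bank 1 row 1 — prev 1 → HIT
7: bank 4 row 5 — prev 4 → CONFLICT
8: bank 1 row 0 — prev 1 → CONFLICT

CLASS = CONFLICT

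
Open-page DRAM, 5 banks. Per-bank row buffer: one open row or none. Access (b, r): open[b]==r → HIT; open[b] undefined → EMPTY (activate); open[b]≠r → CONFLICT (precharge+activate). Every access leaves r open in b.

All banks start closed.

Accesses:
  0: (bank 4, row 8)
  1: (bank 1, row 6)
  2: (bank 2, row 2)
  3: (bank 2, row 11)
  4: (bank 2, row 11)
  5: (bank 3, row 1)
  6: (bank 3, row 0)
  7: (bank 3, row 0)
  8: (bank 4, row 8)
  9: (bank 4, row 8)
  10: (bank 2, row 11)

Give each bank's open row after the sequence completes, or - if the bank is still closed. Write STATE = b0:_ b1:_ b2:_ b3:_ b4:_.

STATE = b0:- b1:6 b2:11 b3:0 b4:8

#0 (4,8) E
#1 (1,6) E
#2 (2,2) E
#3 (2,11) C  (was 2)
#4 (2,11) H  (was 11)
#5 (3,1) E
#6 (3,0) C  (was 1)
#7 (3,0) H  (was 0)
#8 (4,8) H  (was 8)
#9 (4,8) H  (was 8)
#10 (2,11) H  (was 11)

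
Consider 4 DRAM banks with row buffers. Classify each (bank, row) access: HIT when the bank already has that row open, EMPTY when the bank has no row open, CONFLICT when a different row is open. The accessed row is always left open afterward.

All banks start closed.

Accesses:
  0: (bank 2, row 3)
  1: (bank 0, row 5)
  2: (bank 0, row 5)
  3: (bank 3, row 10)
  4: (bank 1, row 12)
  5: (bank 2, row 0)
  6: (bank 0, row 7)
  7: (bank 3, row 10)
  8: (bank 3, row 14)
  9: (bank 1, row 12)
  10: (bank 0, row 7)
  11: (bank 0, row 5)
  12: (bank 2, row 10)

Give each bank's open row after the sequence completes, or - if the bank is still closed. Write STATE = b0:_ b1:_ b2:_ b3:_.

0: bank 2 row 3 — prev None → EMPTY
1: bank 0 row 5 — prev None → EMPTY
2: bank 0 row 5 — prev 5 → HIT
3: bank 3 row 10 — prev None → EMPTY
4: bank 1 row 12 — prev None → EMPTY
5: bank 2 row 0 — prev 3 → CONFLICT
6: bank 0 row 7 — prev 5 → CONFLICT
7: bank 3 row 10 — prev 10 → HIT
8: bank 3 row 14 — prev 10 → CONFLICT
9: bank 1 row 12 — prev 12 → HIT
10: bank 0 row 7 — prev 7 → HIT
11: bank 0 row 5 — prev 7 → CONFLICT
12: bank 2 row 10 — prev 0 → CONFLICT

STATE = b0:5 b1:12 b2:10 b3:14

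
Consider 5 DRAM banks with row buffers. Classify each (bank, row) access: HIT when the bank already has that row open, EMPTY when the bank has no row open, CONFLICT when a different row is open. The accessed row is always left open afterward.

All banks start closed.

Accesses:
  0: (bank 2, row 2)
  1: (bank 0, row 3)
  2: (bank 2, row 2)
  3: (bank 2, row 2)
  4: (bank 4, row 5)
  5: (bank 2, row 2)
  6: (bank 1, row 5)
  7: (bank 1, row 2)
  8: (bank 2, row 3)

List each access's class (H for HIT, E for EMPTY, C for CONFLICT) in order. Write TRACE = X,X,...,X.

0: bank 2 row 2 — prev None → EMPTY
1: bank 0 row 3 — prev None → EMPTY
2: bank 2 row 2 — prev 2 → HIT
3: bank 2 row 2 — prev 2 → HIT
4: bank 4 row 5 — prev None → EMPTY
5: bank 2 row 2 — prev 2 → HIT
6: bank 1 row 5 — prev None → EMPTY
7: bank 1 row 2 — prev 5 → CONFLICT
8: bank 2 row 3 — prev 2 → CONFLICT

TRACE = E,E,H,H,E,H,E,C,C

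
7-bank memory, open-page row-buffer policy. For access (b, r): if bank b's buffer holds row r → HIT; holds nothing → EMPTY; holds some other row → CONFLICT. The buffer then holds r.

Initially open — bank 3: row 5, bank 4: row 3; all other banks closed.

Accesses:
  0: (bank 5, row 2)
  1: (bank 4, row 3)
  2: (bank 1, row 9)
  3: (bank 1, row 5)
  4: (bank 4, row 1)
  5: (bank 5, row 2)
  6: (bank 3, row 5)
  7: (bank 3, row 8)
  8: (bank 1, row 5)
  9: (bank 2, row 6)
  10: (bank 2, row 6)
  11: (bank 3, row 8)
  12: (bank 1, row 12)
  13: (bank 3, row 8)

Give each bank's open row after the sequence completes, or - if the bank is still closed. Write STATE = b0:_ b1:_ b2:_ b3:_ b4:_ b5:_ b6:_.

STATE = b0:- b1:12 b2:6 b3:8 b4:1 b5:2 b6:-

step 0: bank5 None->2 [EMPTY]
step 1: bank4 3->3 [HIT]
step 2: bank1 None->9 [EMPTY]
step 3: bank1 9->5 [CONFLICT]
step 4: bank4 3->1 [CONFLICT]
step 5: bank5 2->2 [HIT]
step 6: bank3 5->5 [HIT]
step 7: bank3 5->8 [CONFLICT]
step 8: bank1 5->5 [HIT]
step 9: bank2 None->6 [EMPTY]
step 10: bank2 6->6 [HIT]
step 11: bank3 8->8 [HIT]
step 12: bank1 5->12 [CONFLICT]
step 13: bank3 8->8 [HIT]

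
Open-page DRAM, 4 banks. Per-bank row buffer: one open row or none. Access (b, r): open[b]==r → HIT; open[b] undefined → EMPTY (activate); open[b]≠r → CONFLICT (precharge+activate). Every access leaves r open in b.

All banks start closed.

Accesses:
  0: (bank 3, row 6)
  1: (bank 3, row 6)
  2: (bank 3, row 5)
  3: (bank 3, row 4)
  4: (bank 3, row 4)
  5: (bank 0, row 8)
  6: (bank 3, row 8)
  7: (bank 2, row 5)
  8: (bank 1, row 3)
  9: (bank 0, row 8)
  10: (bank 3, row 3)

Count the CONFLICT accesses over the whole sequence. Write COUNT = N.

  [0] b3 r6: no row ⇒ E
  [1] b3 r6: had r6 ⇒ H
  [2] b3 r5: had r6 ⇒ C
  [3] b3 r4: had r5 ⇒ C
  [4] b3 r4: had r4 ⇒ H
  [5] b0 r8: no row ⇒ E
  [6] b3 r8: had r4 ⇒ C
  [7] b2 r5: no row ⇒ E
  [8] b1 r3: no row ⇒ E
  [9] b0 r8: had r8 ⇒ H
  [10] b3 r3: had r8 ⇒ C

COUNT = 4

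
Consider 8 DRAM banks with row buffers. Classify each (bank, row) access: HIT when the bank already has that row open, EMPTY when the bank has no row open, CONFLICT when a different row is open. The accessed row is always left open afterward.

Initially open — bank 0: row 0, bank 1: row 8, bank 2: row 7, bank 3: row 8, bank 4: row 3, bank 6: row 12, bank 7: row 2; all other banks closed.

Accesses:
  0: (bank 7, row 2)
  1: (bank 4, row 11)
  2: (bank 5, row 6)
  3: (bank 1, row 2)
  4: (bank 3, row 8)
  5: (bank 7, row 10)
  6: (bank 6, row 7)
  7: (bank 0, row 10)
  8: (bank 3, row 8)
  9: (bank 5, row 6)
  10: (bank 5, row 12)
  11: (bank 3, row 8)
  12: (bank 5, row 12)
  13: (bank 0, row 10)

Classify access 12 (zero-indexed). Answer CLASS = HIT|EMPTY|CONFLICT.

step 0: bank7 2->2 [HIT]
step 1: bank4 3->11 [CONFLICT]
step 2: bank5 None->6 [EMPTY]
step 3: bank1 8->2 [CONFLICT]
step 4: bank3 8->8 [HIT]
step 5: bank7 2->10 [CONFLICT]
step 6: bank6 12->7 [CONFLICT]
step 7: bank0 0->10 [CONFLICT]
step 8: bank3 8->8 [HIT]
step 9: bank5 6->6 [HIT]
step 10: bank5 6->12 [CONFLICT]
step 11: bank3 8->8 [HIT]
step 12: bank5 12->12 [HIT]
step 13: bank0 10->10 [HIT]

CLASS = HIT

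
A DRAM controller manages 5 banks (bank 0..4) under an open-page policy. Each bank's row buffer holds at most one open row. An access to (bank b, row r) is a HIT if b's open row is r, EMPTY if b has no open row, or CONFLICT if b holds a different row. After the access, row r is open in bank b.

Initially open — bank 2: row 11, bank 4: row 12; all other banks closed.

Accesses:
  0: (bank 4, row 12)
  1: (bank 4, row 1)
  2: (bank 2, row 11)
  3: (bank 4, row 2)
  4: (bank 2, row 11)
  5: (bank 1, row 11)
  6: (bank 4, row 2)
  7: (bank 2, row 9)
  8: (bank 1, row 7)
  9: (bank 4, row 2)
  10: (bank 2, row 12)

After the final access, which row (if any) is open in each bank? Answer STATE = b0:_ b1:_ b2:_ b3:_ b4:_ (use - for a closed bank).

STATE = b0:- b1:7 b2:12 b3:- b4:2

  [0] b4 r12: had r12 ⇒ H
  [1] b4 r1: had r12 ⇒ C
  [2] b2 r11: had r11 ⇒ H
  [3] b4 r2: had r1 ⇒ C
  [4] b2 r11: had r11 ⇒ H
  [5] b1 r11: no row ⇒ E
  [6] b4 r2: had r2 ⇒ H
  [7] b2 r9: had r11 ⇒ C
  [8] b1 r7: had r11 ⇒ C
  [9] b4 r2: had r2 ⇒ H
  [10] b2 r12: had r9 ⇒ C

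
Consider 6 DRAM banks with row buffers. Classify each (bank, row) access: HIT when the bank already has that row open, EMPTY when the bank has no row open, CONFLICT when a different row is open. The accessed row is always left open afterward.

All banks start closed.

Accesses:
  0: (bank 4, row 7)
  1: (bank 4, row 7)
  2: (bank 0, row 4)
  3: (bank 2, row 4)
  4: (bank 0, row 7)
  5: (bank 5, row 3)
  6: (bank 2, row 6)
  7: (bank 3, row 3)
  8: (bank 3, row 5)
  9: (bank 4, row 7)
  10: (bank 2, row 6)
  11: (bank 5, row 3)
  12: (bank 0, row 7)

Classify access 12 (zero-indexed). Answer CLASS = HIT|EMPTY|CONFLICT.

CLASS = HIT

#0 (4,7) E
#1 (4,7) H  (was 7)
#2 (0,4) E
#3 (2,4) E
#4 (0,7) C  (was 4)
#5 (5,3) E
#6 (2,6) C  (was 4)
#7 (3,3) E
#8 (3,5) C  (was 3)
#9 (4,7) H  (was 7)
#10 (2,6) H  (was 6)
#11 (5,3) H  (was 3)
#12 (0,7) H  (was 7)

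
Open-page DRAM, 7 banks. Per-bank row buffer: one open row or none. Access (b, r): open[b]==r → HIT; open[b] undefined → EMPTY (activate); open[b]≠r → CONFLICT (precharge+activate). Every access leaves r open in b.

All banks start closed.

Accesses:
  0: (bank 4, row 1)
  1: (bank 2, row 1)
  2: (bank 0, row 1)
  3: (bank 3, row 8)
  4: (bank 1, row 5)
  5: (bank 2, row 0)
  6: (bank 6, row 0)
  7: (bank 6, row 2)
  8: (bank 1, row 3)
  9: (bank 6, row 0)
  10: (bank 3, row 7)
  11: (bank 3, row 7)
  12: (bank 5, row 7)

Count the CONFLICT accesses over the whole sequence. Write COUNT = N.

COUNT = 5

  [0] b4 r1: no row ⇒ E
  [1] b2 r1: no row ⇒ E
  [2] b0 r1: no row ⇒ E
  [3] b3 r8: no row ⇒ E
  [4] b1 r5: no row ⇒ E
  [5] b2 r0: had r1 ⇒ C
  [6] b6 r0: no row ⇒ E
  [7] b6 r2: had r0 ⇒ C
  [8] b1 r3: had r5 ⇒ C
  [9] b6 r0: had r2 ⇒ C
  [10] b3 r7: had r8 ⇒ C
  [11] b3 r7: had r7 ⇒ H
  [12] b5 r7: no row ⇒ E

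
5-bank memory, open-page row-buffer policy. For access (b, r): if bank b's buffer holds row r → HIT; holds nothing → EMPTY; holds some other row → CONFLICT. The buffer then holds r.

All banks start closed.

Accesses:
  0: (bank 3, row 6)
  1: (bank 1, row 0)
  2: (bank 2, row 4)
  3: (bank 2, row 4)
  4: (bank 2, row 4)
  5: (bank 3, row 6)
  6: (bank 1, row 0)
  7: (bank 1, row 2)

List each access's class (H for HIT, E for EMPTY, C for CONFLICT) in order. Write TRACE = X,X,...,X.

TRACE = E,E,E,H,H,H,H,C

#0 (3,6) E
#1 (1,0) E
#2 (2,4) E
#3 (2,4) H  (was 4)
#4 (2,4) H  (was 4)
#5 (3,6) H  (was 6)
#6 (1,0) H  (was 0)
#7 (1,2) C  (was 0)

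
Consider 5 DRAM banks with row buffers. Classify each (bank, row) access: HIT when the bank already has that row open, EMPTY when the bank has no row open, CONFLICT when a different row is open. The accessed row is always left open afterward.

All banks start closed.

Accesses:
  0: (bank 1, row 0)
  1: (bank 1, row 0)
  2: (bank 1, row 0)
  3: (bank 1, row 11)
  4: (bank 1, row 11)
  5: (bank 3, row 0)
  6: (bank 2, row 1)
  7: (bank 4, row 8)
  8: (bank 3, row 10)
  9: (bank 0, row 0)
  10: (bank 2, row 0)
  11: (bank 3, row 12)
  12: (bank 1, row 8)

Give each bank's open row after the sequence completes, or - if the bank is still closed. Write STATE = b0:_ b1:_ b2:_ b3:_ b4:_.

STATE = b0:0 b1:8 b2:0 b3:12 b4:8

  [0] b1 r0: no row ⇒ E
  [1] b1 r0: had r0 ⇒ H
  [2] b1 r0: had r0 ⇒ H
  [3] b1 r11: had r0 ⇒ C
  [4] b1 r11: had r11 ⇒ H
  [5] b3 r0: no row ⇒ E
  [6] b2 r1: no row ⇒ E
  [7] b4 r8: no row ⇒ E
  [8] b3 r10: had r0 ⇒ C
  [9] b0 r0: no row ⇒ E
  [10] b2 r0: had r1 ⇒ C
  [11] b3 r12: had r10 ⇒ C
  [12] b1 r8: had r11 ⇒ C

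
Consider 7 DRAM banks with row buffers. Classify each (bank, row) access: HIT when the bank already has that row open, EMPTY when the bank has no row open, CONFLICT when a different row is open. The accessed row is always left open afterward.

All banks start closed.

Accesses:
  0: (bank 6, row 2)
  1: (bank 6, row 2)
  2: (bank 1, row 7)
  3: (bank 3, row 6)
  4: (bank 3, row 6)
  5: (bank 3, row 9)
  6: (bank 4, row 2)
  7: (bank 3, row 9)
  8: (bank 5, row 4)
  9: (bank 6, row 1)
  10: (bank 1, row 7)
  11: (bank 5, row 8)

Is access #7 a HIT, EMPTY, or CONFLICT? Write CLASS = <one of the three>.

0: bank 6 row 2 — prev None → EMPTY
1: bank 6 row 2 — prev 2 → HIT
2: bank 1 row 7 — prev None → EMPTY
3: bank 3 row 6 — prev None → EMPTY
4: bank 3 row 6 — prev 6 → HIT
5: bank 3 row 9 — prev 6 → CONFLICT
6: bank 4 row 2 — prev None → EMPTY
7: bank 3 row 9 — prev 9 → HIT
8: bank 5 row 4 — prev None → EMPTY
9: bank 6 row 1 — prev 2 → CONFLICT
10: bank 1 row 7 — prev 7 → HIT
11: bank 5 row 8 — prev 4 → CONFLICT

CLASS = HIT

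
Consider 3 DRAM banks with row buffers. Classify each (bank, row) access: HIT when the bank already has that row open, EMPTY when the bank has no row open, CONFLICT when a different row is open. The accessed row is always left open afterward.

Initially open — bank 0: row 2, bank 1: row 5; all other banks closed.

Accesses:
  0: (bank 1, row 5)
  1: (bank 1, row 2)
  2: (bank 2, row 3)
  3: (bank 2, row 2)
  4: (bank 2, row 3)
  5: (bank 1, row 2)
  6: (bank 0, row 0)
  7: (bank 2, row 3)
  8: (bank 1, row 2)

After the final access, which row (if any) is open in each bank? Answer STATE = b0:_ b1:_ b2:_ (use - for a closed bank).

0: bank 1 row 5 — prev 5 → HIT
1: bank 1 row 2 — prev 5 → CONFLICT
2: bank 2 row 3 — prev None → EMPTY
3: bank 2 row 2 — prev 3 → CONFLICT
4: bank 2 row 3 — prev 2 → CONFLICT
5: bank 1 row 2 — prev 2 → HIT
6: bank 0 row 0 — prev 2 → CONFLICT
7: bank 2 row 3 — prev 3 → HIT
8: bank 1 row 2 — prev 2 → HIT

STATE = b0:0 b1:2 b2:3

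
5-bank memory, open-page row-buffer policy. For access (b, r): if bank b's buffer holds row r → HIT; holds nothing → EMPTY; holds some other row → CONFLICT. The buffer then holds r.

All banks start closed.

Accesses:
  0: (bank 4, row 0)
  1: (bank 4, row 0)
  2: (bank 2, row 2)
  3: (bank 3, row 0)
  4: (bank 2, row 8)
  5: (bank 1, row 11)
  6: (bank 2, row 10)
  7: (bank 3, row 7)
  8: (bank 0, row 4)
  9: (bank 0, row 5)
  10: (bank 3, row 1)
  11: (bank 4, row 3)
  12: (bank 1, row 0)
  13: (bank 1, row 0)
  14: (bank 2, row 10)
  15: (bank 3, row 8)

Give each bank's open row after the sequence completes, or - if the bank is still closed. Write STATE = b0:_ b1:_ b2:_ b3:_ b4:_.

STATE = b0:5 b1:0 b2:10 b3:8 b4:3

step 0: bank4 None->0 [EMPTY]
step 1: bank4 0->0 [HIT]
step 2: bank2 None->2 [EMPTY]
step 3: bank3 None->0 [EMPTY]
step 4: bank2 2->8 [CONFLICT]
step 5: bank1 None->11 [EMPTY]
step 6: bank2 8->10 [CONFLICT]
step 7: bank3 0->7 [CONFLICT]
step 8: bank0 None->4 [EMPTY]
step 9: bank0 4->5 [CONFLICT]
step 10: bank3 7->1 [CONFLICT]
step 11: bank4 0->3 [CONFLICT]
step 12: bank1 11->0 [CONFLICT]
step 13: bank1 0->0 [HIT]
step 14: bank2 10->10 [HIT]
step 15: bank3 1->8 [CONFLICT]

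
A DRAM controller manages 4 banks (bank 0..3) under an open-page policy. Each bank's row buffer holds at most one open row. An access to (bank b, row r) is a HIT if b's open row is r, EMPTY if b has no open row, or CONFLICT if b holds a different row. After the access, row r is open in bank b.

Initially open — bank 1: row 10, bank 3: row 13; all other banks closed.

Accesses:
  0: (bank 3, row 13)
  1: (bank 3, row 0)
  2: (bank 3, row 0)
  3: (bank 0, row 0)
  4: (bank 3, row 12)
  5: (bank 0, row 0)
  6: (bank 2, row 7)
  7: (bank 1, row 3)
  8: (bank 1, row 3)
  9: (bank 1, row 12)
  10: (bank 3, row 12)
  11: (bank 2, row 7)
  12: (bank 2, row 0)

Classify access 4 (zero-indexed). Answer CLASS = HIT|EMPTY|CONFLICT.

  [0] b3 r13: had r13 ⇒ H
  [1] b3 r0: had r13 ⇒ C
  [2] b3 r0: had r0 ⇒ H
  [3] b0 r0: no row ⇒ E
  [4] b3 r12: had r0 ⇒ C
  [5] b0 r0: had r0 ⇒ H
  [6] b2 r7: no row ⇒ E
  [7] b1 r3: had r10 ⇒ C
  [8] b1 r3: had r3 ⇒ H
  [9] b1 r12: had r3 ⇒ C
  [10] b3 r12: had r12 ⇒ H
  [11] b2 r7: had r7 ⇒ H
  [12] b2 r0: had r7 ⇒ C

CLASS = CONFLICT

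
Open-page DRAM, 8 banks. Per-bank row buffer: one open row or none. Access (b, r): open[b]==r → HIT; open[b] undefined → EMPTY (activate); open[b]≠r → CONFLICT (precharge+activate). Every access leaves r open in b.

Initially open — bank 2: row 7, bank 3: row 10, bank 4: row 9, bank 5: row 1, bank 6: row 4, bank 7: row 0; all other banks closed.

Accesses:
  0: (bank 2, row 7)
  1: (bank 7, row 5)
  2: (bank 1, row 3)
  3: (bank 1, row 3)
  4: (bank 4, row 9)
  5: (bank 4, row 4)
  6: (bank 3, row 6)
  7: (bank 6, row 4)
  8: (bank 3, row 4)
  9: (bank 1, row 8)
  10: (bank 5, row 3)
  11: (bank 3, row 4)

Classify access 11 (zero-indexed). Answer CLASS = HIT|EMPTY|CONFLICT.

CLASS = HIT

#0 (2,7) H  (was 7)
#1 (7,5) C  (was 0)
#2 (1,3) E
#3 (1,3) H  (was 3)
#4 (4,9) H  (was 9)
#5 (4,4) C  (was 9)
#6 (3,6) C  (was 10)
#7 (6,4) H  (was 4)
#8 (3,4) C  (was 6)
#9 (1,8) C  (was 3)
#10 (5,3) C  (was 1)
#11 (3,4) H  (was 4)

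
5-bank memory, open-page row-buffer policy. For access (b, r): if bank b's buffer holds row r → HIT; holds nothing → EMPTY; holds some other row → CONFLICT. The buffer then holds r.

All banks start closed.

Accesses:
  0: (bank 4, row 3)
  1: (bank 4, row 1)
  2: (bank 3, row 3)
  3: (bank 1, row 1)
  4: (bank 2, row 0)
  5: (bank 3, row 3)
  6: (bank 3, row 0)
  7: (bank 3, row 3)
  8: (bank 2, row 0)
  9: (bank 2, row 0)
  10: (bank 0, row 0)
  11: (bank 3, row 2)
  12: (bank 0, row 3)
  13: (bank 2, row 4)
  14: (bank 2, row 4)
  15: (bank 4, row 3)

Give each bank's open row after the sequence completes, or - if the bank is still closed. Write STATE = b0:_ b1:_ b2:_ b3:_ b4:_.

step 0: bank4 None->3 [EMPTY]
step 1: bank4 3->1 [CONFLICT]
step 2: bank3 None->3 [EMPTY]
step 3: bank1 None->1 [EMPTY]
step 4: bank2 None->0 [EMPTY]
step 5: bank3 3->3 [HIT]
step 6: bank3 3->0 [CONFLICT]
step 7: bank3 0->3 [CONFLICT]
step 8: bank2 0->0 [HIT]
step 9: bank2 0->0 [HIT]
step 10: bank0 None->0 [EMPTY]
step 11: bank3 3->2 [CONFLICT]
step 12: bank0 0->3 [CONFLICT]
step 13: bank2 0->4 [CONFLICT]
step 14: bank2 4->4 [HIT]
step 15: bank4 1->3 [CONFLICT]

STATE = b0:3 b1:1 b2:4 b3:2 b4:3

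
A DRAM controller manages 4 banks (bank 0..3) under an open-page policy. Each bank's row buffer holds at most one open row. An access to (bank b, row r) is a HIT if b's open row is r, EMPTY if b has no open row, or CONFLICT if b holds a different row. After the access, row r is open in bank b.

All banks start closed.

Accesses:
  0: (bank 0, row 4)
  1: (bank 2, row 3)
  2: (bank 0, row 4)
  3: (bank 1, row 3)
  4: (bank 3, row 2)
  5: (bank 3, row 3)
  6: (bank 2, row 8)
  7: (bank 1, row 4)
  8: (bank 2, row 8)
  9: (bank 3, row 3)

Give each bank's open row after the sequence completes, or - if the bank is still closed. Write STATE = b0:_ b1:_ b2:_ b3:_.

STATE = b0:4 b1:4 b2:8 b3:3

step 0: bank0 None->4 [EMPTY]
step 1: bank2 None->3 [EMPTY]
step 2: bank0 4->4 [HIT]
step 3: bank1 None->3 [EMPTY]
step 4: bank3 None->2 [EMPTY]
step 5: bank3 2->3 [CONFLICT]
step 6: bank2 3->8 [CONFLICT]
step 7: bank1 3->4 [CONFLICT]
step 8: bank2 8->8 [HIT]
step 9: bank3 3->3 [HIT]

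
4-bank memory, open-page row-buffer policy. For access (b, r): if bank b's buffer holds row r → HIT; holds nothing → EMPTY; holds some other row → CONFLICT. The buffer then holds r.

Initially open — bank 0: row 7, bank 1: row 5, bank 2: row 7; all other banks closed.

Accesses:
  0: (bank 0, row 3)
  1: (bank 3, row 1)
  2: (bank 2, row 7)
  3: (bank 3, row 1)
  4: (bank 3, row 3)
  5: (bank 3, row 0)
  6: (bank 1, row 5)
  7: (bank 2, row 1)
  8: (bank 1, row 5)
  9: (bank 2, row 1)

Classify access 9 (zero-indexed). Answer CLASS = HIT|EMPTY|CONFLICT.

#0 (0,3) C  (was 7)
#1 (3,1) E
#2 (2,7) H  (was 7)
#3 (3,1) H  (was 1)
#4 (3,3) C  (was 1)
#5 (3,0) C  (was 3)
#6 (1,5) H  (was 5)
#7 (2,1) C  (was 7)
#8 (1,5) H  (was 5)
#9 (2,1) H  (was 1)

CLASS = HIT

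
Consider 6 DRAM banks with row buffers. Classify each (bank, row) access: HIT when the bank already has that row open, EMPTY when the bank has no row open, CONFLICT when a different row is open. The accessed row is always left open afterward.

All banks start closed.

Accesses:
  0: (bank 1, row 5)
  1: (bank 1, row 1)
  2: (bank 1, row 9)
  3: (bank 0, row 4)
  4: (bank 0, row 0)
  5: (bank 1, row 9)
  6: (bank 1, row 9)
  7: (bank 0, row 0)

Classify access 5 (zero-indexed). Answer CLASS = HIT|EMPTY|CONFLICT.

CLASS = HIT

0: bank 1 row 5 — prev None → EMPTY
1: bank 1 row 1 — prev 5 → CONFLICT
2: bank 1 row 9 — prev 1 → CONFLICT
3: bank 0 row 4 — prev None → EMPTY
4: bank 0 row 0 — prev 4 → CONFLICT
5: bank 1 row 9 — prev 9 → HIT
6: bank 1 row 9 — prev 9 → HIT
7: bank 0 row 0 — prev 0 → HIT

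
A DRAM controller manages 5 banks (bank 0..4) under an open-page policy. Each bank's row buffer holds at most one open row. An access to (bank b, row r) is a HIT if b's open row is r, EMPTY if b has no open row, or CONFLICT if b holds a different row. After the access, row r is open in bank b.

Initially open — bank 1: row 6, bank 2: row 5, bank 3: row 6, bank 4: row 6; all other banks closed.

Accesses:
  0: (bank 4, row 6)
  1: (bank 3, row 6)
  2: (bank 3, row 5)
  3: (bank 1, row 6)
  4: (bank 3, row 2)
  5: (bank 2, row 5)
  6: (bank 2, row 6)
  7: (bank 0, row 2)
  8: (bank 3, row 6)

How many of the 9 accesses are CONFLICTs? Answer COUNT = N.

step 0: bank4 6->6 [HIT]
step 1: bank3 6->6 [HIT]
step 2: bank3 6->5 [CONFLICT]
step 3: bank1 6->6 [HIT]
step 4: bank3 5->2 [CONFLICT]
step 5: bank2 5->5 [HIT]
step 6: bank2 5->6 [CONFLICT]
step 7: bank0 None->2 [EMPTY]
step 8: bank3 2->6 [CONFLICT]

COUNT = 4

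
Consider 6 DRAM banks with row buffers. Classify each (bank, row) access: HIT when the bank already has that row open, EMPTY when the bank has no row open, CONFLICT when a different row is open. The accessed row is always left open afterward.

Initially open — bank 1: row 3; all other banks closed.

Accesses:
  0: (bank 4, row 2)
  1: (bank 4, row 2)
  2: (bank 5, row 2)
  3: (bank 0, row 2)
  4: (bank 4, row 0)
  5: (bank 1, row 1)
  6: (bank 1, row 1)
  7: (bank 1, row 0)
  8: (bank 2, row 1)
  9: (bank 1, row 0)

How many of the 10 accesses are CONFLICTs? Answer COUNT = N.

COUNT = 3

step 0: bank4 None->2 [EMPTY]
step 1: bank4 2->2 [HIT]
step 2: bank5 None->2 [EMPTY]
step 3: bank0 None->2 [EMPTY]
step 4: bank4 2->0 [CONFLICT]
step 5: bank1 3->1 [CONFLICT]
step 6: bank1 1->1 [HIT]
step 7: bank1 1->0 [CONFLICT]
step 8: bank2 None->1 [EMPTY]
step 9: bank1 0->0 [HIT]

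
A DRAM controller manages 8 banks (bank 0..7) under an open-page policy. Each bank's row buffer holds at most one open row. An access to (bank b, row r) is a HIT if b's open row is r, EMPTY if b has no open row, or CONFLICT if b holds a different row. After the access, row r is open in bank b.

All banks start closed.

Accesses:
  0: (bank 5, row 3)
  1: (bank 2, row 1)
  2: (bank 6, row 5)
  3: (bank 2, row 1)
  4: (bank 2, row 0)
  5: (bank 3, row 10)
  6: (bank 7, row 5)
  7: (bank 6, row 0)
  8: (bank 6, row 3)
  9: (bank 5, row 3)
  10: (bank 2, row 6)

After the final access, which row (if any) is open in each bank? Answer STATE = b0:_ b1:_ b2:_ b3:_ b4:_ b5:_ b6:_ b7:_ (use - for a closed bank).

STATE = b0:- b1:- b2:6 b3:10 b4:- b5:3 b6:3 b7:5

step 0: bank5 None->3 [EMPTY]
step 1: bank2 None->1 [EMPTY]
step 2: bank6 None->5 [EMPTY]
step 3: bank2 1->1 [HIT]
step 4: bank2 1->0 [CONFLICT]
step 5: bank3 None->10 [EMPTY]
step 6: bank7 None->5 [EMPTY]
step 7: bank6 5->0 [CONFLICT]
step 8: bank6 0->3 [CONFLICT]
step 9: bank5 3->3 [HIT]
step 10: bank2 0->6 [CONFLICT]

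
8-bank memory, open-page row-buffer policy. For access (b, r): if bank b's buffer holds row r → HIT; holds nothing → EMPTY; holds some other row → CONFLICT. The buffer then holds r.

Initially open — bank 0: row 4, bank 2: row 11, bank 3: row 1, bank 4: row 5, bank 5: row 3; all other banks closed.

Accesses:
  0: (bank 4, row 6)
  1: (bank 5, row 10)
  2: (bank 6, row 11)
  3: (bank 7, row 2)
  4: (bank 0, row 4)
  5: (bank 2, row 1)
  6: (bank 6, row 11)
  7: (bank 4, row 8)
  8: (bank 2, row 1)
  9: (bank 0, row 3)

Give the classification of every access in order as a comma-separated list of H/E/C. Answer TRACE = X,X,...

step 0: bank4 5->6 [CONFLICT]
step 1: bank5 3->10 [CONFLICT]
step 2: bank6 None->11 [EMPTY]
step 3: bank7 None->2 [EMPTY]
step 4: bank0 4->4 [HIT]
step 5: bank2 11->1 [CONFLICT]
step 6: bank6 11->11 [HIT]
step 7: bank4 6->8 [CONFLICT]
step 8: bank2 1->1 [HIT]
step 9: bank0 4->3 [CONFLICT]

TRACE = C,C,E,E,H,C,H,C,H,C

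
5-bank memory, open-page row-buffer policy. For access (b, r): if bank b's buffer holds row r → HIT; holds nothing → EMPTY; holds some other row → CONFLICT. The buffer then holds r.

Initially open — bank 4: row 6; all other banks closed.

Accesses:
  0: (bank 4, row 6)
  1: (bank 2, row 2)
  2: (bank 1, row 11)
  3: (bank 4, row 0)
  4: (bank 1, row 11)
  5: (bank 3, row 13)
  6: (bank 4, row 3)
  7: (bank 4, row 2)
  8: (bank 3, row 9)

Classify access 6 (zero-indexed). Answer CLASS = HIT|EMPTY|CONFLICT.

CLASS = CONFLICT

0: bank 4 row 6 — prev 6 → HIT
1: bank 2 row 2 — prev None → EMPTY
2: bank 1 row 11 — prev None → EMPTY
3: bank 4 row 0 — prev 6 → CONFLICT
4: bank 1 row 11 — prev 11 → HIT
5: bank 3 row 13 — prev None → EMPTY
6: bank 4 row 3 — prev 0 → CONFLICT
7: bank 4 row 2 — prev 3 → CONFLICT
8: bank 3 row 9 — prev 13 → CONFLICT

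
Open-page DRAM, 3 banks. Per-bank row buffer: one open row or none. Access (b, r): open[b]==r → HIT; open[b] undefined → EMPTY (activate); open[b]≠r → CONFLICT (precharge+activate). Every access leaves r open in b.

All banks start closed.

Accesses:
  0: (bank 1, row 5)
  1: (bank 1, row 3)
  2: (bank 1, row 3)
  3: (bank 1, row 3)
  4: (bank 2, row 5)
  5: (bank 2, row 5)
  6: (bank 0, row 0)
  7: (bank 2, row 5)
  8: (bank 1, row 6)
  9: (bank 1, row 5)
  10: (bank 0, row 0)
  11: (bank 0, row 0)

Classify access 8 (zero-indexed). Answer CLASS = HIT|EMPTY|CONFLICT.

step 0: bank1 None->5 [EMPTY]
step 1: bank1 5->3 [CONFLICT]
step 2: bank1 3->3 [HIT]
step 3: bank1 3->3 [HIT]
step 4: bank2 None->5 [EMPTY]
step 5: bank2 5->5 [HIT]
step 6: bank0 None->0 [EMPTY]
step 7: bank2 5->5 [HIT]
step 8: bank1 3->6 [CONFLICT]
step 9: bank1 6->5 [CONFLICT]
step 10: bank0 0->0 [HIT]
step 11: bank0 0->0 [HIT]

CLASS = CONFLICT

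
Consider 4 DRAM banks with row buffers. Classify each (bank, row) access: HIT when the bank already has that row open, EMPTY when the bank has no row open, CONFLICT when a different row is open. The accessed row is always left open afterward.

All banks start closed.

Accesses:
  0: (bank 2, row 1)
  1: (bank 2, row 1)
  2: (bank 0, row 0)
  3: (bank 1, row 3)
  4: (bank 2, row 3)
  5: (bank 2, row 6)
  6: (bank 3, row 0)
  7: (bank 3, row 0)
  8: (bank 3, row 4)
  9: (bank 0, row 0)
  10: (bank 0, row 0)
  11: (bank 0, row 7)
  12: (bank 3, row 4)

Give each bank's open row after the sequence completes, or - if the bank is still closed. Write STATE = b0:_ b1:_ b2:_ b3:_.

STATE = b0:7 b1:3 b2:6 b3:4

#0 (2,1) E
#1 (2,1) H  (was 1)
#2 (0,0) E
#3 (1,3) E
#4 (2,3) C  (was 1)
#5 (2,6) C  (was 3)
#6 (3,0) E
#7 (3,0) H  (was 0)
#8 (3,4) C  (was 0)
#9 (0,0) H  (was 0)
#10 (0,0) H  (was 0)
#11 (0,7) C  (was 0)
#12 (3,4) H  (was 4)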